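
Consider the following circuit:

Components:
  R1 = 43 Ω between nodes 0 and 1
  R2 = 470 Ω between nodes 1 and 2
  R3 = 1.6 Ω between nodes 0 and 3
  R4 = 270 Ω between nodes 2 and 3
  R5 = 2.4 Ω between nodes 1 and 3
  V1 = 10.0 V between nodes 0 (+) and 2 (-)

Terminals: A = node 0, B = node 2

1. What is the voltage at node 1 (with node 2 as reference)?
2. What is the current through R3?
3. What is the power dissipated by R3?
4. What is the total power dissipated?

Nodal analysis, taking node 2 as the 0 V reference.
Source V1 fixes V_0 = 10 V.
KCL at each unknown node (sum of currents leaving = 0; resistances in Ω):
  Node 1: (V_1 - 10)/43 + (V_1 - 0)/470 + (V_1 - V_3)/2.4 = 0
  Node 3: (V_3 - 10)/1.6 + (V_3 - 0)/270 + (V_3 - V_1)/2.4 = 0
Collecting terms (coefficients in siemens):
  0.4421·V_1 - 0.4167·V_3 = 0.2326
  1.045·V_3 - 0.4167·V_1 = 6.25
Determinant D = (0.4421)(1.045) - (-0.4167)(-0.4167) = 0.2885
V_1 = [(0.2326)(1.045) - (-0.4167)(6.25)]/D = 9.869 V
V_3 = [(0.4421)(6.25) - (0.2326)(-0.4167)]/D = 9.913 V
Part 1:
  Read off the nodal solution: V_1 = 9.869 V
Part 2:
  I_R3 = (V_0 - V_3)/R3 = (10 - 9.913)/1.6 = 0.05467 A
  Magnitude: I_R3 = 0.05467 A
Part 3:
  I_R3 = (V_0 - V_3)/R3 = (10 - 9.913)/1.6 = 0.05467 A
  P_R3 = I_R3² × R3 = (0.05467)² × 1.6 = 0.004783 W
Part 4:
  Power in each resistor, P = (ΔV)²/R:
    P_R1 = (10 - 9.869)²/43 = 0.0003966 W
    P_R2 = (9.869 - 0)²/470 = 0.2072 W
    P_R3 = (10 - 9.913)²/1.6 = 0.004783 W
    P_R4 = (0 - 9.913)²/270 = 0.3639 W
    P_R5 = (9.869 - 9.913)²/2.4 = 0.0007743 W
  P_total = P_R1 + P_R2 + P_R3 + P_R4 + P_R5 = 0.5771 W

Final answers:
1. V_1 = 9.869 V
2. I_R3 = 0.05467 A
3. P_R3 = 0.004783 W
4. P_total = 0.5771 W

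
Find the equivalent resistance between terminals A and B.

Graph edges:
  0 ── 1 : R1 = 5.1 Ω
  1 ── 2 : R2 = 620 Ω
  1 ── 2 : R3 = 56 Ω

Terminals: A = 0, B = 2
Reduce the network between node 0 (A) and node 2 (B) by series/parallel combination:
  Rp1 = R2 ‖ R3 (parallel, both between nodes 1 and 2) = 1/(1/620 + 1/56) = 51.36 Ω
  Rs1 = R1 + Rp1 (series, joined only at node 1) = 5.1 + 51.36 = 56.46 Ω
R_eq = 56.46 Ω

Final answer: 56.46 Ω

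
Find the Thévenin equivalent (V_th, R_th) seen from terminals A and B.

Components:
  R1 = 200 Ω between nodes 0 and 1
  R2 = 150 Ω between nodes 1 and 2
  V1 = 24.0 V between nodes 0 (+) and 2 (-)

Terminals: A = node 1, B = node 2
Step 1 — V_th is the open-circuit voltage V_A - V_B (nothing connected across the terminals).
Nodal analysis, taking node 2 as the 0 V reference.
Source V1 fixes V_0 = 24 V.
KCL at each unknown node (sum of currents leaving = 0; resistances in Ω):
  Node 1: (V_1 - 24)/200 + (V_1 - 0)/150 = 0
Collecting terms: 0.01167 × V_1 = 0.12  =>  V_1 = 10.29 V
V_th = V_1 - V_2 = 10.29 - 0 = 10.29 V
Step 2 — R_th: zero the source — replace V1 by a short circuit (node 2 merges into node 0) — and find the resistance seen between A (node 1) and B (node 0).
Reduce the network between node 1 (A) and node 0 (B) by series/parallel combination:
  Rp1 = R1 ‖ R2 (parallel, both between nodes 0 and 1) = 1/(1/200 + 1/150) = 85.71 Ω
R_th = 85.71 Ω

Final answer: V_th = 10.29 V, R_th = 85.71 Ω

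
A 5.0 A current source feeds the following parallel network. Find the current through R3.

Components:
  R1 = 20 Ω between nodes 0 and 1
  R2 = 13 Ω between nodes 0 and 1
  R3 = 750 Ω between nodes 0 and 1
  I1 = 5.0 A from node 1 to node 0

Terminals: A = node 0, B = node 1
All resistors sit directly between nodes 0 and 1, so they are in parallel and share one voltage V; the full source current 5 A splits among them.
1/R_par = 1/20 + 1/13 + 1/750 = 0.1283 S  =>  R_par = 7.797 Ω
V = I × R_par = 5 × 7.797 = 38.98 V
I_R3 = V/R3 = 38.98/750 = 0.05198 A

Final answer: 0.05198 A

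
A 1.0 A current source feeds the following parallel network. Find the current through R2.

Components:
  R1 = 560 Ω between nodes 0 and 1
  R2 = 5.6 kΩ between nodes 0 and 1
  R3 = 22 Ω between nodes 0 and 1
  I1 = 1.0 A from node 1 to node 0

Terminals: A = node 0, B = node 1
All resistors sit directly between nodes 0 and 1, so they are in parallel and share one voltage V; the full source current 1 A splits among them.
1/R_par = 1/560 + 1/5600 + 1/22 = 0.04742 S  =>  R_par = 21.09 Ω
V = I × R_par = 1 × 21.09 = 21.09 V
I_R2 = V/R2 = 21.09/5600 = 0.003766 A

Final answer: 0.003766 A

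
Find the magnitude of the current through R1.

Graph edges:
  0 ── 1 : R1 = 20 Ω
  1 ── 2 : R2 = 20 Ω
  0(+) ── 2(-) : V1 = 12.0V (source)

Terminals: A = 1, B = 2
Nodal analysis, taking node 2 as the 0 V reference.
Source V1 fixes V_0 = 12 V.
KCL at each unknown node (sum of currents leaving = 0; resistances in Ω):
  Node 1: (V_1 - 12)/20 + (V_1 - 0)/20 = 0
Collecting terms: 0.1 × V_1 = 0.6  =>  V_1 = 6 V
I_R1 = (V_0 - V_1)/R1 = (12 - 6)/20 = 0.3 A
|I_R1| = 0.3 A

Final answer: |I_R1| = 0.3 A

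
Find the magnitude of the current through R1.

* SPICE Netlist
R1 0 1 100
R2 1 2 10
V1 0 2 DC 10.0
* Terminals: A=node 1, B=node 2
Nodal analysis, taking node 2 as the 0 V reference.
Source V1 fixes V_0 = 10 V.
KCL at each unknown node (sum of currents leaving = 0; resistances in Ω):
  Node 1: (V_1 - 10)/100 + (V_1 - 0)/10 = 0
Collecting terms: 0.11 × V_1 = 0.1  =>  V_1 = 0.9091 V
I_R1 = (V_0 - V_1)/R1 = (10 - 0.9091)/100 = 0.09091 A
|I_R1| = 0.09091 A

Final answer: |I_R1| = 0.09091 A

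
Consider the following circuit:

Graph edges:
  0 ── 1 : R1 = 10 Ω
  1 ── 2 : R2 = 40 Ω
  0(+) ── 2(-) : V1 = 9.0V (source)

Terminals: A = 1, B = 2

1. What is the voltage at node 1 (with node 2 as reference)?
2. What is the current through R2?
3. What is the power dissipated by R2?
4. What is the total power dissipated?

Nodal analysis, taking node 2 as the 0 V reference.
Source V1 fixes V_0 = 9 V.
KCL at each unknown node (sum of currents leaving = 0; resistances in Ω):
  Node 1: (V_1 - 9)/10 + (V_1 - 0)/40 = 0
Collecting terms: 0.125 × V_1 = 0.9  =>  V_1 = 7.2 V
Part 1:
  Read off the nodal solution: V_1 = 7.2 V
Part 2:
  I_R2 = (V_1 - V_2)/R2 = (7.2 - 0)/40 = 0.18 A
  Magnitude: I_R2 = 0.18 A
Part 3:
  I_R2 = (V_1 - V_2)/R2 = (7.2 - 0)/40 = 0.18 A
  P_R2 = I_R2² × R2 = (0.18)² × 40 = 1.296 W
Part 4:
  Power in each resistor, P = (ΔV)²/R:
    P_R1 = (9 - 7.2)²/10 = 0.324 W
    P_R2 = (7.2 - 0)²/40 = 1.296 W
  P_total = P_R1 + P_R2 = 1.62 W

Final answers:
1. V_1 = 7.2 V
2. I_R2 = 0.18 A
3. P_R2 = 1.296 W
4. P_total = 1.62 W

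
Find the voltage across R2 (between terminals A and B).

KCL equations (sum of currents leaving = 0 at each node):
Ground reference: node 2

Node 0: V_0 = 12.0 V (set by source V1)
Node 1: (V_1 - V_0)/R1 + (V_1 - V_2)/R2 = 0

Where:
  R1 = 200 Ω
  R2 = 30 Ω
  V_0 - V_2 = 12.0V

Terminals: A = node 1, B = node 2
R1 and R2 are in series across V1 (node 0 → node 1 → node 2), and the output A–B is taken across R2, so this is a voltage divider.
Series current: I = V1/(R1 + R2) = 12/(200 + 30) = 12/230 = 0.05217 A
V_R2 = I × R2 = V1 × R2/(R1 + R2) = 12 × 30/230 = 1.565 V

Final answer: 1.565 V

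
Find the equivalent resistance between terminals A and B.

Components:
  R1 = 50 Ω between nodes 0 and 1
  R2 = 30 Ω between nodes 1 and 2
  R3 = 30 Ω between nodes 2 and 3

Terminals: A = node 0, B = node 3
Reduce the network between node 0 (A) and node 3 (B) by series/parallel combination:
  Rs1 = R1 + R2 (series, joined only at node 1) = 50 + 30 = 80 Ω
  Rs2 = R3 + Rs1 (series, joined only at node 2) = 30 + 80 = 110 Ω
R_eq = 110 Ω

Final answer: 110 Ω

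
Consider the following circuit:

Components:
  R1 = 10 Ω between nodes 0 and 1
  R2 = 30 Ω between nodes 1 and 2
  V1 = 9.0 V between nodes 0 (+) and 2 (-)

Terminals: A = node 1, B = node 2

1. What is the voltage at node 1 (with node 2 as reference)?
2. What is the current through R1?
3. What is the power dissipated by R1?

Nodal analysis, taking node 2 as the 0 V reference.
Source V1 fixes V_0 = 9 V.
KCL at each unknown node (sum of currents leaving = 0; resistances in Ω):
  Node 1: (V_1 - 9)/10 + (V_1 - 0)/30 = 0
Collecting terms: 0.1333 × V_1 = 0.9  =>  V_1 = 6.75 V
Part 1:
  Read off the nodal solution: V_1 = 6.75 V
Part 2:
  I_R1 = (V_0 - V_1)/R1 = (9 - 6.75)/10 = 0.225 A
  Magnitude: I_R1 = 0.225 A
Part 3:
  I_R1 = (V_0 - V_1)/R1 = (9 - 6.75)/10 = 0.225 A
  P_R1 = I_R1² × R1 = (0.225)² × 10 = 0.5062 W

Final answers:
1. V_1 = 6.75 V
2. I_R1 = 0.225 A
3. P_R1 = 0.5062 W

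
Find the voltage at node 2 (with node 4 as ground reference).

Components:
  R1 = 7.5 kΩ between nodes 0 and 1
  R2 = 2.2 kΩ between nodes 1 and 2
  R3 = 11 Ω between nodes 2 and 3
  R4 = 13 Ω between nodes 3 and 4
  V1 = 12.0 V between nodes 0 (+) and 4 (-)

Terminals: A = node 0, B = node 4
Nodal analysis, taking node 4 as the 0 V reference.
Source V1 fixes V_0 = 12 V.
KCL at each unknown node (sum of currents leaving = 0; resistances in Ω):
  Node 1: (V_1 - 12)/7500 + (V_1 - V_2)/2200 = 0
  Node 2: (V_2 - V_1)/2200 + (V_2 - V_3)/11 = 0
  Node 3: (V_3 - V_2)/11 + (V_3 - 0)/13 = 0
Collecting terms (coefficients in siemens):
  0.0005879·V_1 - 0.0004545·V_2 = 0.0016
  0.09136·V_2 - 0.0004545·V_1 - 0.09091·V_3 = 0
  0.1678·V_3 - 0.09091·V_2 = 0
Solving these 3 simultaneous equations (Gaussian elimination) gives:
  V_1 = 2.745 V, V_2 = 0.02962 V, V_3 = 0.01604 V
The requested potential is V_2 = 0.02962 V.

Final answer: V_2 = 0.02962 V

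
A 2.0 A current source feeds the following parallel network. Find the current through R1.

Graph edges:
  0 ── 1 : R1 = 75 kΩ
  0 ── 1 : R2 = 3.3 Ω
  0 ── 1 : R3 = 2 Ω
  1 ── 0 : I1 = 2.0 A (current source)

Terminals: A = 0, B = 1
All resistors sit directly between nodes 0 and 1, so they are in parallel and share one voltage V; the full source current 2 A splits among them.
1/R_par = 1/75000 + 1/3.3 + 1/2 = 0.803 S  =>  R_par = 1.245 Ω
V = I × R_par = 2 × 1.245 = 2.491 V
I_R1 = V/R1 = 2.491/75000 = 0.00003321 A

Final answer: 3.321e-05 A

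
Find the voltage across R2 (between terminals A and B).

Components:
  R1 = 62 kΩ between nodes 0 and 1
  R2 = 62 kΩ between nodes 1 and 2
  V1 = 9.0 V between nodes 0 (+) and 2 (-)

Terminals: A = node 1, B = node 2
R1 and R2 are in series across V1 (node 0 → node 1 → node 2), and the output A–B is taken across R2, so this is a voltage divider.
Series current: I = V1/(R1 + R2) = 9/(62000 + 62000) = 9/124000 = 0.00007258 A
V_R2 = I × R2 = V1 × R2/(R1 + R2) = 9 × 62000/124000 = 4.5 V

Final answer: 4.5 V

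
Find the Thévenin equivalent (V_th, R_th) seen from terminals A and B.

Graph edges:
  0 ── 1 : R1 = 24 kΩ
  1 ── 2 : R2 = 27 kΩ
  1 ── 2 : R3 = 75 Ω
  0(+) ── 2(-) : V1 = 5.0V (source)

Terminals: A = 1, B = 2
Step 1 — V_th is the open-circuit voltage V_A - V_B (nothing connected across the terminals).
Nodal analysis, taking node 2 as the 0 V reference.
Source V1 fixes V_0 = 5 V.
KCL at each unknown node (sum of currents leaving = 0; resistances in Ω):
  Node 1: (V_1 - 5)/24000 + (V_1 - 0)/27000 + (V_1 - 0)/75 = 0
Collecting terms: 0.01341 × V_1 = 0.0002083  =>  V_1 = 0.01553 V
V_th = V_1 - V_2 = 0.01553 - 0 = 0.01553 V
Step 2 — R_th: zero the source — replace V1 by a short circuit (node 2 merges into node 0) — and find the resistance seen between A (node 1) and B (node 0).
Reduce the network between node 1 (A) and node 0 (B) by series/parallel combination:
  Rp1 = R1 ‖ R2 ‖ R3 (parallel, all between nodes 0 and 1) = 1/(1/24000 + 1/27000 + 1/75) = 74.56 Ω
R_th = 74.56 Ω

Final answer: V_th = 0.01553 V, R_th = 74.56 Ω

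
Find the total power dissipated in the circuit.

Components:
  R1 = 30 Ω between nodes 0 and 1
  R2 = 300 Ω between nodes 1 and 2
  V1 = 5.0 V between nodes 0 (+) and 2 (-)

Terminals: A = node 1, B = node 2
Nodal analysis, taking node 2 as the 0 V reference.
Source V1 fixes V_0 = 5 V.
KCL at each unknown node (sum of currents leaving = 0; resistances in Ω):
  Node 1: (V_1 - 5)/30 + (V_1 - 0)/300 = 0
Collecting terms: 0.03667 × V_1 = 0.1667  =>  V_1 = 4.545 V
Power in each resistor, P = (ΔV)²/R:
  P_R1 = (5 - 4.545)²/30 = 0.006887 W
  P_R2 = (4.545 - 0)²/300 = 0.06887 W
P_total = P_R1 + P_R2 = 0.07576 W

Final answer: 0.07576 W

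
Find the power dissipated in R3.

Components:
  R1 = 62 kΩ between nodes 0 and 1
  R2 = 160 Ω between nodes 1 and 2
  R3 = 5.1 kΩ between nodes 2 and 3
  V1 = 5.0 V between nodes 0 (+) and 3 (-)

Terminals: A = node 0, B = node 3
Nodal analysis, taking node 3 as the 0 V reference.
Source V1 fixes V_0 = 5 V.
KCL at each unknown node (sum of currents leaving = 0; resistances in Ω):
  Node 1: (V_1 - 5)/62000 + (V_1 - V_2)/160 = 0
  Node 2: (V_2 - V_1)/160 + (V_2 - 0)/5100 = 0
Collecting terms (coefficients in siemens):
  0.006266·V_1 - 0.00625·V_2 = 0.00008065
  0.006446·V_2 - 0.00625·V_1 = 0
Determinant D = (0.006266)(0.006446) - (-0.00625)(-0.00625) = 0.000001329
V_1 = [(0.00008065)(0.006446) - (-0.00625)(0)]/D = 0.391 V
V_2 = [(0.006266)(0) - (0.00008065)(-0.00625)]/D = 0.3791 V
I_R3 = (V_2 - V_3)/R3 = (0.3791 - 0)/5100 = 0.00007434 A
P_R3 = I_R3² × R3 = (0.00007434)² × 5100 = 0.00002818 W

Final answer: 2.818e-05 W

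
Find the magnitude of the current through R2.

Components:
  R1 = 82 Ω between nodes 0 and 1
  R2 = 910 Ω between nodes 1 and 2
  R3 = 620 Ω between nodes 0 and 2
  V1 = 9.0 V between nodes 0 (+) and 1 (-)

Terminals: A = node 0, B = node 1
Nodal analysis, taking node 1 as the 0 V reference.
Source V1 fixes V_0 = 9 V.
KCL at each unknown node (sum of currents leaving = 0; resistances in Ω):
  Node 2: (V_2 - 0)/910 + (V_2 - 9)/620 = 0
Collecting terms: 0.002712 × V_2 = 0.01452  =>  V_2 = 5.353 V
I_R2 = (V_1 - V_2)/R2 = (0 - 5.353)/910 = -0.005882 A
|I_R2| = 0.005882 A

Final answer: |I_R2| = 0.005882 A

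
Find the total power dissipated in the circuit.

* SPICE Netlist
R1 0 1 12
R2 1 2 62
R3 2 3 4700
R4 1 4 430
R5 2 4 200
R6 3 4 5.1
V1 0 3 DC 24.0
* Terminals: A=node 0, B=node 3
Nodal analysis, taking node 3 as the 0 V reference.
Source V1 fixes V_0 = 24 V.
KCL at each unknown node (sum of currents leaving = 0; resistances in Ω):
  Node 1: (V_1 - 24)/12 + (V_1 - V_2)/62 + (V_1 - V_4)/430 = 0
  Node 2: (V_2 - V_1)/62 + (V_2 - 0)/4700 + (V_2 - V_4)/200 = 0
  Node 4: (V_4 - V_1)/430 + (V_4 - V_2)/200 + (V_4 - 0)/5.1 = 0
Collecting terms (coefficients in siemens):
  0.1018·V_1 - 0.01613·V_2 - 0.002326·V_4 = 2
  0.02134·V_2 - 0.01613·V_1 - 0.005·V_4 = 0
  0.2034·V_4 - 0.002326·V_1 - 0.005·V_2 = 0
Solving these 3 simultaneous equations (Gaussian elimination) gives:
  V_1 = 22.37 V, V_2 = 17.06 V, V_4 = 0.6752 V
Power in each resistor, P = (ΔV)²/R:
  P_R1 = (24 - 22.37)²/12 = 0.222 W
  P_R2 = (22.37 - 17.06)²/62 = 0.454 W
  P_R3 = (17.06 - 0)²/4700 = 0.06194 W
  P_R4 = (22.37 - 0.6752)²/430 = 1.094 W
  P_R5 = (17.06 - 0.6752)²/200 = 1.343 W
  P_R6 = (0 - 0.6752)²/5.1 = 0.08938 W
P_total = P_R1 + P_R2 + P_R3 + P_R4 + P_R5 + P_R6 = 3.264 W

Final answer: 3.264 W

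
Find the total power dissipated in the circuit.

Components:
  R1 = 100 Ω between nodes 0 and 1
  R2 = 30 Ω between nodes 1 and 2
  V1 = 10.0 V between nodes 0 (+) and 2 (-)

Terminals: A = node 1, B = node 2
Nodal analysis, taking node 2 as the 0 V reference.
Source V1 fixes V_0 = 10 V.
KCL at each unknown node (sum of currents leaving = 0; resistances in Ω):
  Node 1: (V_1 - 10)/100 + (V_1 - 0)/30 = 0
Collecting terms: 0.04333 × V_1 = 0.1  =>  V_1 = 2.308 V
Power in each resistor, P = (ΔV)²/R:
  P_R1 = (10 - 2.308)²/100 = 0.5917 W
  P_R2 = (2.308 - 0)²/30 = 0.1775 W
P_total = P_R1 + P_R2 = 0.7692 W

Final answer: 0.7692 W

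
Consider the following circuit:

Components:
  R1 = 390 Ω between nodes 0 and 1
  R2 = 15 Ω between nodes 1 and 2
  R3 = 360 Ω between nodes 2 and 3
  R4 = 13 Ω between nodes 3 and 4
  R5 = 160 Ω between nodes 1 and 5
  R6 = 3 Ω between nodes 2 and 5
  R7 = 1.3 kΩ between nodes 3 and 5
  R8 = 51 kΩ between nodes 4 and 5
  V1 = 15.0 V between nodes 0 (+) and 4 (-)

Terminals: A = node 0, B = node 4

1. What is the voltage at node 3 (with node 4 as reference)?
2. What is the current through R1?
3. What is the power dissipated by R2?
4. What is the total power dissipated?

Nodal analysis, taking node 4 as the 0 V reference.
Source V1 fixes V_0 = 15 V.
KCL at each unknown node (sum of currents leaving = 0; resistances in Ω):
  Node 1: (V_1 - 15)/390 + (V_1 - V_2)/15 + (V_1 - V_5)/160 = 0
  Node 2: (V_2 - V_1)/15 + (V_2 - V_3)/360 + (V_2 - V_5)/3 = 0
  Node 3: (V_3 - V_2)/360 + (V_3 - 0)/13 + (V_3 - V_5)/1300 = 0
  Node 5: (V_5 - V_1)/160 + (V_5 - V_2)/3 + (V_5 - V_3)/1300 + (V_5 - 0)/51000 = 0
Collecting terms (coefficients in siemens):
  0.07548·V_1 - 0.06667·V_2 - 0.00625·V_5 = 0.03846
  0.4028·V_2 - 0.06667·V_1 - 0.002778·V_3 - 0.3333·V_5 = 0
  0.08047·V_3 - 0.002778·V_2 - 0.0007692·V_5 = 0
  0.3404·V_5 - 0.00625·V_1 - 0.3333·V_2 - 0.0007692·V_3 = 0
Solving these 4 simultaneous equations (Gaussian elimination) gives:
  V_1 = 6.607 V, V_2 = 6.312 V, V_3 = 0.2782 V, V_5 = 6.304 V
Part 1:
  Read off the nodal solution: V_3 = 0.2782 V
Part 2:
  I_R1 = (V_0 - V_1)/R1 = (15 - 6.607)/390 = 0.02152 A
  Magnitude: I_R1 = 0.02152 A
Part 3:
  I_R2 = (V_1 - V_2)/R2 = (6.607 - 6.312)/15 = 0.01963 A
  P_R2 = I_R2² × R2 = (0.01963)² × 15 = 0.005778 W
Part 4:
  Power in each resistor, P = (ΔV)²/R:
    P_R1 = (15 - 6.607)²/390 = 0.1806 W
    P_R2 = (6.607 - 6.312)²/15 = 0.005778 W
    P_R3 = (6.312 - 0.2782)²/360 = 0.1011 W
    P_R4 = (0.2782 - 0)²/13 = 0.005952 W
    P_R5 = (6.607 - 6.304)²/160 = 0.0005738 W
    P_R6 = (6.312 - 6.304)²/3 = 0.00002463 W
    P_R7 = (0.2782 - 6.304)²/1300 = 0.02793 W
    P_R8 = (0 - 6.304)²/51000 = 0.0007792 W
  P_total = P_R1 + P_R2 + P_R3 + P_R4 + P_R5 + P_R6 + P_R7 + P_R8 = 0.3228 W

Final answers:
1. V_3 = 0.2782 V
2. I_R1 = 0.02152 A
3. P_R2 = 0.005778 W
4. P_total = 0.3228 W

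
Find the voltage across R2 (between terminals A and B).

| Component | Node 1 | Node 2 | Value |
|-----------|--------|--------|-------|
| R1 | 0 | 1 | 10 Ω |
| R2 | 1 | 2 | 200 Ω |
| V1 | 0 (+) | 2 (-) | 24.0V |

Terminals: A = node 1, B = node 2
R1 and R2 are in series across V1 (node 0 → node 1 → node 2), and the output A–B is taken across R2, so this is a voltage divider.
Series current: I = V1/(R1 + R2) = 24/(10 + 200) = 24/210 = 0.1143 A
V_R2 = I × R2 = V1 × R2/(R1 + R2) = 24 × 200/210 = 22.86 V

Final answer: 22.86 V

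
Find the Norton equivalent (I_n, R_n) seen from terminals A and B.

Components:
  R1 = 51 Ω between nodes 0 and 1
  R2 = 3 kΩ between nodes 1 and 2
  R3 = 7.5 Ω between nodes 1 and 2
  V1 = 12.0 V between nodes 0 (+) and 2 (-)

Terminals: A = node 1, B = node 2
Find the Thévenin equivalent first; then I_n = V_th/R_th and R_n = R_th.
Step 1 — V_th is the open-circuit voltage V_A - V_B (nothing connected across the terminals).
Nodal analysis, taking node 2 as the 0 V reference.
Source V1 fixes V_0 = 12 V.
KCL at each unknown node (sum of currents leaving = 0; resistances in Ω):
  Node 1: (V_1 - 12)/51 + (V_1 - 0)/3000 + (V_1 - 0)/7.5 = 0
Collecting terms: 0.1533 × V_1 = 0.2353  =>  V_1 = 1.535 V
V_th = V_1 - V_2 = 1.535 - 0 = 1.535 V
Step 2 — R_th: zero the source — replace V1 by a short circuit (node 2 merges into node 0) — and find the resistance seen between A (node 1) and B (node 0).
Reduce the network between node 1 (A) and node 0 (B) by series/parallel combination:
  Rp1 = R1 ‖ R2 ‖ R3 (parallel, all between nodes 0 and 1) = 1/(1/51 + 1/3000 + 1/7.5) = 6.524 Ω
R_th = 6.524 Ω
I_n = V_th/R_th = 1.535/6.524 = 0.2353 A, and R_n = R_th = 6.524 Ω

Final answer: I_n = 0.2353 A, R_n = 6.524 Ω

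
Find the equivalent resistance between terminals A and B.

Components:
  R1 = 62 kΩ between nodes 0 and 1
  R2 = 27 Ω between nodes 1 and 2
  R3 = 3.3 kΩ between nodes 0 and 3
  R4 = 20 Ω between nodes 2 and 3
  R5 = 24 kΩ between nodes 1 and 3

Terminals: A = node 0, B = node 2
The network is not a plain series/parallel combination. Inject a 1 A test current into terminal A (node 0) and return it from terminal B (node 2); then R_eq = V_A / (1 A).
Nodal analysis, taking node 2 as the 0 V reference.
Current source I_test pushes 1 A into node 0 and draws it out of node 2.
KCL at each unknown node (sum of currents leaving = 0; resistances in Ω):
  Node 0: (V_0 - V_1)/62000 + (V_0 - V_3)/3300 - 1 = 0
  Node 1: (V_1 - V_0)/62000 + (V_1 - 0)/27 + (V_1 - V_3)/24000 = 0
  Node 3: (V_3 - V_0)/3300 + (V_3 - V_1)/24000 + (V_3 - 0)/20 = 0
Collecting terms (coefficients in siemens):
  0.0003192·V_0 - 0.00001613·V_1 - 0.000303·V_3 = 1
  0.03709·V_1 - 0.00001613·V_0 - 0.00004167·V_3 = 0
  0.05034·V_3 - 0.000303·V_0 - 0.00004167·V_1 = 0
Solving these 3 simultaneous equations (Gaussian elimination) gives:
  V_0 = 3151 V, V_1 = 1.392 V, V_3 = 18.97 V
R_eq = V_0 / 1 A = 3151 Ω = 3.151 kΩ

Final answer: 3.151 kΩ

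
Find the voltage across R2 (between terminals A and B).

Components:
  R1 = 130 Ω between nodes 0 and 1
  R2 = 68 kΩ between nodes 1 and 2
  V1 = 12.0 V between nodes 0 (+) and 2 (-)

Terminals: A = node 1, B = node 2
R1 and R2 are in series across V1 (node 0 → node 1 → node 2), and the output A–B is taken across R2, so this is a voltage divider.
Series current: I = V1/(R1 + R2) = 12/(130 + 68000) = 12/68130 = 0.0001761 A
V_R2 = I × R2 = V1 × R2/(R1 + R2) = 12 × 68000/68130 = 11.98 V

Final answer: 11.98 V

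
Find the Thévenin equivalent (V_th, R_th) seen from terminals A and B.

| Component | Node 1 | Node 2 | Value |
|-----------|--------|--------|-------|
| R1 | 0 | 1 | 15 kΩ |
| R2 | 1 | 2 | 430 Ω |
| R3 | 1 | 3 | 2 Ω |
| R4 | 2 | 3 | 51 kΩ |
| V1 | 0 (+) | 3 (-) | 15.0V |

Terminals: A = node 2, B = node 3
Step 1 — V_th is the open-circuit voltage V_A - V_B (nothing connected across the terminals).
Nodal analysis, taking node 3 as the 0 V reference.
Source V1 fixes V_0 = 15 V.
KCL at each unknown node (sum of currents leaving = 0; resistances in Ω):
  Node 1: (V_1 - 15)/15000 + (V_1 - V_2)/430 + (V_1 - 0)/2 = 0
  Node 2: (V_2 - V_1)/430 + (V_2 - 0)/51000 = 0
Collecting terms (coefficients in siemens):
  0.5024·V_1 - 0.002326·V_2 = 0.001
  0.002345·V_2 - 0.002326·V_1 = 0
Determinant D = (0.5024)(0.002345) - (-0.002326)(-0.002326) = 0.001173
V_1 = [(0.001)(0.002345) - (-0.002326)(0)]/D = 0.002 V
V_2 = [(0.5024)(0) - (0.001)(-0.002326)]/D = 0.001983 V
V_th = V_2 - V_3 = 0.001983 - 0 = 0.001983 V
Step 2 — R_th: zero the source — replace V1 by a short circuit (node 3 merges into node 0) — and find the resistance seen between A (node 2) and B (node 0).
Reduce the network between node 2 (A) and node 0 (B) by series/parallel combination:
  Rp1 = R1 ‖ R3 (parallel, both between nodes 0 and 1) = 1/(1/15000 + 1/2) = 2 Ω
  Rs1 = R2 + Rp1 (series, joined only at node 1) = 430 + 2 = 432 Ω
  Rp2 = R4 ‖ Rs1 (parallel, both between nodes 0 and 2) = 1/(1/51000 + 1/432) = 428.4 Ω
R_th = 428.4 Ω

Final answer: V_th = 0.001983 V, R_th = 428.4 Ω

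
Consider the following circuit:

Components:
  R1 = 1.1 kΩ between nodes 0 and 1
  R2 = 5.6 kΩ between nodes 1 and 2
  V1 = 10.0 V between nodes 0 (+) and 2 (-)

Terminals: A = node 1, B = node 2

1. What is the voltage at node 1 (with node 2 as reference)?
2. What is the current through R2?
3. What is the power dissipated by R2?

Nodal analysis, taking node 2 as the 0 V reference.
Source V1 fixes V_0 = 10 V.
KCL at each unknown node (sum of currents leaving = 0; resistances in Ω):
  Node 1: (V_1 - 10)/1100 + (V_1 - 0)/5600 = 0
Collecting terms: 0.001088 × V_1 = 0.009091  =>  V_1 = 8.358 V
Part 1:
  Read off the nodal solution: V_1 = 8.358 V
Part 2:
  I_R2 = (V_1 - V_2)/R2 = (8.358 - 0)/5600 = 0.001493 A
  Magnitude: I_R2 = 0.001493 A
Part 3:
  I_R2 = (V_1 - V_2)/R2 = (8.358 - 0)/5600 = 0.001493 A
  P_R2 = I_R2² × R2 = (0.001493)² × 5600 = 0.01247 W

Final answers:
1. V_1 = 8.358 V
2. I_R2 = 0.001493 A
3. P_R2 = 0.01247 W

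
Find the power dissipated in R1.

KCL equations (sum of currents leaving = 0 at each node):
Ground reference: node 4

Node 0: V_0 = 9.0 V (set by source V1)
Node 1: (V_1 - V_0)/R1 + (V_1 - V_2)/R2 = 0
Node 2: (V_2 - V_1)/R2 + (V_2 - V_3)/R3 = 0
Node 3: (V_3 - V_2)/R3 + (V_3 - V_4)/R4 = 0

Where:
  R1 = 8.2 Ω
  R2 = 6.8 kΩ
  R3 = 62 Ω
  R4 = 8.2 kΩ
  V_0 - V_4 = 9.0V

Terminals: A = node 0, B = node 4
Nodal analysis, taking node 4 as the 0 V reference.
Source V1 fixes V_0 = 9 V.
KCL at each unknown node (sum of currents leaving = 0; resistances in Ω):
  Node 1: (V_1 - 9)/8.2 + (V_1 - V_2)/6800 = 0
  Node 2: (V_2 - V_1)/6800 + (V_2 - V_3)/62 = 0
  Node 3: (V_3 - V_2)/62 + (V_3 - 0)/8200 = 0
Collecting terms (coefficients in siemens):
  0.1221·V_1 - 0.0001471·V_2 = 1.098
  0.01628·V_2 - 0.0001471·V_1 - 0.01613·V_3 = 0
  0.01625·V_3 - 0.01613·V_2 = 0
Solving these 3 simultaneous equations (Gaussian elimination) gives:
  V_1 = 8.995 V, V_2 = 4.934 V, V_3 = 4.897 V
I_R1 = (V_0 - V_1)/R1 = (9 - 8.995)/8.2 = 0.0005972 A
P_R1 = I_R1² × R1 = (0.0005972)² × 8.2 = 0.000002925 W

Final answer: 2.925e-06 W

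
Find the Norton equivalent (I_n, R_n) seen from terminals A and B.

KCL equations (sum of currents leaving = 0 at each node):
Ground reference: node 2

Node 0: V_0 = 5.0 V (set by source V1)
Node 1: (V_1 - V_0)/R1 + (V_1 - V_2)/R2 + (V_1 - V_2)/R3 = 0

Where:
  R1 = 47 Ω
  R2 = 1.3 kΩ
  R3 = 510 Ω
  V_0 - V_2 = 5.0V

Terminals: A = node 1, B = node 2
Find the Thévenin equivalent first; then I_n = V_th/R_th and R_n = R_th.
Step 1 — V_th is the open-circuit voltage V_A - V_B (nothing connected across the terminals).
Nodal analysis, taking node 2 as the 0 V reference.
Source V1 fixes V_0 = 5 V.
KCL at each unknown node (sum of currents leaving = 0; resistances in Ω):
  Node 1: (V_1 - 5)/47 + (V_1 - 0)/1300 + (V_1 - 0)/510 = 0
Collecting terms: 0.02401 × V_1 = 0.1064  =>  V_1 = 4.431 V
V_th = V_1 - V_2 = 4.431 - 0 = 4.431 V
Step 2 — R_th: zero the source — replace V1 by a short circuit (node 2 merges into node 0) — and find the resistance seen between A (node 1) and B (node 0).
Reduce the network between node 1 (A) and node 0 (B) by series/parallel combination:
  Rp1 = R1 ‖ R2 ‖ R3 (parallel, all between nodes 0 and 1) = 1/(1/47 + 1/1300 + 1/510) = 41.66 Ω
R_th = 41.66 Ω
I_n = V_th/R_th = 4.431/41.66 = 0.1064 A, and R_n = R_th = 41.66 Ω

Final answer: I_n = 0.1064 A, R_n = 41.66 Ω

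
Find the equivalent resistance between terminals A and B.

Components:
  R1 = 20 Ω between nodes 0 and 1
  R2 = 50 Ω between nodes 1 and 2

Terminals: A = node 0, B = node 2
Reduce the network between node 0 (A) and node 2 (B) by series/parallel combination:
  Rs1 = R1 + R2 (series, joined only at node 1) = 20 + 50 = 70 Ω
R_eq = 70 Ω

Final answer: 70 Ω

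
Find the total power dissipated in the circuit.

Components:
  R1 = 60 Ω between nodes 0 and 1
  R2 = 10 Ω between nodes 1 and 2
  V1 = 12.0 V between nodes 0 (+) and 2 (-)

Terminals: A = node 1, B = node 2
Nodal analysis, taking node 2 as the 0 V reference.
Source V1 fixes V_0 = 12 V.
KCL at each unknown node (sum of currents leaving = 0; resistances in Ω):
  Node 1: (V_1 - 12)/60 + (V_1 - 0)/10 = 0
Collecting terms: 0.1167 × V_1 = 0.2  =>  V_1 = 1.714 V
Power in each resistor, P = (ΔV)²/R:
  P_R1 = (12 - 1.714)²/60 = 1.763 W
  P_R2 = (1.714 - 0)²/10 = 0.2939 W
P_total = P_R1 + P_R2 = 2.057 W

Final answer: 2.057 W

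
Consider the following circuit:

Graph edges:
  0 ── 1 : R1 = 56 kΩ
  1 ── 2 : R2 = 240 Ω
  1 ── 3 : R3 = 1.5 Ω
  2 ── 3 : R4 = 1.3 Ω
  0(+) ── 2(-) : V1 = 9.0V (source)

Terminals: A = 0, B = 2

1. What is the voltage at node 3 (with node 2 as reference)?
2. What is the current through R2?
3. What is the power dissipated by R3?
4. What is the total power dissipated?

Nodal analysis, taking node 2 as the 0 V reference.
Source V1 fixes V_0 = 9 V.
KCL at each unknown node (sum of currents leaving = 0; resistances in Ω):
  Node 1: (V_1 - 9)/56000 + (V_1 - 0)/240 + (V_1 - V_3)/1.5 = 0
  Node 3: (V_3 - V_1)/1.5 + (V_3 - 0)/1.3 = 0
Collecting terms (coefficients in siemens):
  0.6709·V_1 - 0.6667·V_3 = 0.0001607
  1.436·V_3 - 0.6667·V_1 = 0
Determinant D = (0.6709)(1.436) - (-0.6667)(-0.6667) = 0.5188
V_1 = [(0.0001607)(1.436) - (-0.6667)(0)]/D = 0.0004448 V
V_3 = [(0.6709)(0) - (0.0001607)(-0.6667)]/D = 0.0002065 V
Part 1:
  Read off the nodal solution: V_3 = 0.0002065 V
Part 2:
  I_R2 = (V_1 - V_2)/R2 = (0.0004448 - 0)/240 = 0.000001853 A
  Magnitude: I_R2 = 0.000001853 A
Part 3:
  I_R3 = (V_1 - V_3)/R3 = (0.0004448 - 0.0002065)/1.5 = 0.0001589 A
  P_R3 = I_R3² × R3 = (0.0001589)² × 1.5 = 0.00000003785 W
Part 4:
  Power in each resistor, P = (ΔV)²/R:
    P_R1 = (9 - 0.0004448)²/56000 = 0.001446 W
    P_R2 = (0.0004448 - 0)²/240 = 0.0000000008243 W
    P_R3 = (0.0004448 - 0.0002065)²/1.5 = 0.00000003785 W
    P_R4 = (0 - 0.0002065)²/1.3 = 0.0000000328 W
  P_total = P_R1 + P_R2 + P_R3 + P_R4 = 0.001446 W

Final answers:
1. V_3 = 0.0002065 V
2. I_R2 = 1.853e-06 A
3. P_R3 = 3.785e-08 W
4. P_total = 0.001446 W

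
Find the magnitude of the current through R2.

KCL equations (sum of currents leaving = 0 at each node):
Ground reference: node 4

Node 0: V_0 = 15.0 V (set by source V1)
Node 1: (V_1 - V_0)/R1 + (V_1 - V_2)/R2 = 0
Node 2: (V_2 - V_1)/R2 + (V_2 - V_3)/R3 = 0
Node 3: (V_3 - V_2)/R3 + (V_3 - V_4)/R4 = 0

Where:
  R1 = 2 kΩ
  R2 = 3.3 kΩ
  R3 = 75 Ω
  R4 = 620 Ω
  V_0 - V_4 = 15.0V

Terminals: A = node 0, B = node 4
Nodal analysis, taking node 4 as the 0 V reference.
Source V1 fixes V_0 = 15 V.
KCL at each unknown node (sum of currents leaving = 0; resistances in Ω):
  Node 1: (V_1 - 15)/2000 + (V_1 - V_2)/3300 = 0
  Node 2: (V_2 - V_1)/3300 + (V_2 - V_3)/75 = 0
  Node 3: (V_3 - V_2)/75 + (V_3 - 0)/620 = 0
Collecting terms (coefficients in siemens):
  0.000803·V_1 - 0.000303·V_2 = 0.0075
  0.01364·V_2 - 0.000303·V_1 - 0.01333·V_3 = 0
  0.01495·V_3 - 0.01333·V_2 = 0
Solving these 3 simultaneous equations (Gaussian elimination) gives:
  V_1 = 9.996 V, V_2 = 1.739 V, V_3 = 1.551 V
I_R2 = (V_1 - V_2)/R2 = (9.996 - 1.739)/3300 = 0.002502 A
|I_R2| = 0.002502 A

Final answer: |I_R2| = 0.002502 A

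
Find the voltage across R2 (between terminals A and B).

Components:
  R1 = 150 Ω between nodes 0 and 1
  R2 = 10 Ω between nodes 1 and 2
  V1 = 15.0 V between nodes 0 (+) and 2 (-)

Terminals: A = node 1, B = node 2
R1 and R2 are in series across V1 (node 0 → node 1 → node 2), and the output A–B is taken across R2, so this is a voltage divider.
Series current: I = V1/(R1 + R2) = 15/(150 + 10) = 15/160 = 0.09375 A
V_R2 = I × R2 = V1 × R2/(R1 + R2) = 15 × 10/160 = 0.9375 V

Final answer: 0.9375 V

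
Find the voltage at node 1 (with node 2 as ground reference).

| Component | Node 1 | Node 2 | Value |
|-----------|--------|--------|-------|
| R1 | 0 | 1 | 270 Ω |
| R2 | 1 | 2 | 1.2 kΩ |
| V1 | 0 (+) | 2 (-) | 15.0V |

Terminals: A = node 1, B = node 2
Nodal analysis, taking node 2 as the 0 V reference.
Source V1 fixes V_0 = 15 V.
KCL at each unknown node (sum of currents leaving = 0; resistances in Ω):
  Node 1: (V_1 - 15)/270 + (V_1 - 0)/1200 = 0
Collecting terms: 0.004537 × V_1 = 0.05556  =>  V_1 = 12.24 V
The requested potential is V_1 = 12.24 V.

Final answer: V_1 = 12.24 V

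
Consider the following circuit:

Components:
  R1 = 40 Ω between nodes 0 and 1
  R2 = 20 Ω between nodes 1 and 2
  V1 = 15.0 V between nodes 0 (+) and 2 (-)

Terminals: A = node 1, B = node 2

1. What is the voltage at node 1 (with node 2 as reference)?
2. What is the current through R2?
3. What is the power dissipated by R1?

Nodal analysis, taking node 2 as the 0 V reference.
Source V1 fixes V_0 = 15 V.
KCL at each unknown node (sum of currents leaving = 0; resistances in Ω):
  Node 1: (V_1 - 15)/40 + (V_1 - 0)/20 = 0
Collecting terms: 0.075 × V_1 = 0.375  =>  V_1 = 5 V
Part 1:
  Read off the nodal solution: V_1 = 5 V
Part 2:
  I_R2 = (V_1 - V_2)/R2 = (5 - 0)/20 = 0.25 A
  Magnitude: I_R2 = 0.25 A
Part 3:
  I_R1 = (V_0 - V_1)/R1 = (15 - 5)/40 = 0.25 A
  P_R1 = I_R1² × R1 = (0.25)² × 40 = 2.5 W

Final answers:
1. V_1 = 5 V
2. I_R2 = 0.25 A
3. P_R1 = 2.5 W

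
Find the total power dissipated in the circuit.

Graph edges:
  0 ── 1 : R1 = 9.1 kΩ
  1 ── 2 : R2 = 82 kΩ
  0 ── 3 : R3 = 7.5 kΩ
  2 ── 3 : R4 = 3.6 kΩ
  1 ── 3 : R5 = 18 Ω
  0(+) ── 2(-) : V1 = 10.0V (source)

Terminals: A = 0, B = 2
Nodal analysis, taking node 2 as the 0 V reference.
Source V1 fixes V_0 = 10 V.
KCL at each unknown node (sum of currents leaving = 0; resistances in Ω):
  Node 1: (V_1 - 10)/9100 + (V_1 - 0)/82000 + (V_1 - V_3)/18 = 0
  Node 3: (V_3 - 10)/7500 + (V_3 - 0)/3600 + (V_3 - V_1)/18 = 0
Collecting terms (coefficients in siemens):
  0.05568·V_1 - 0.05556·V_3 = 0.001099
  0.05597·V_3 - 0.05556·V_1 = 0.001333
Determinant D = (0.05568)(0.05597) - (-0.05556)(-0.05556) = 0.00002967
V_1 = [(0.001099)(0.05597) - (-0.05556)(0.001333)]/D = 4.569 V
V_3 = [(0.05568)(0.001333) - (0.001099)(-0.05556)]/D = 4.559 V
Power in each resistor, P = (ΔV)²/R:
  P_R1 = (10 - 4.569)²/9100 = 0.003241 W
  P_R2 = (4.569 - 0)²/82000 = 0.0002546 W
  P_R3 = (10 - 4.559)²/7500 = 0.003947 W
  P_R4 = (0 - 4.559)²/3600 = 0.005774 W
  P_R5 = (4.569 - 4.559)²/18 = 0.00000527 W
P_total = P_R1 + P_R2 + P_R3 + P_R4 + P_R5 = 0.01322 W

Final answer: 0.01322 W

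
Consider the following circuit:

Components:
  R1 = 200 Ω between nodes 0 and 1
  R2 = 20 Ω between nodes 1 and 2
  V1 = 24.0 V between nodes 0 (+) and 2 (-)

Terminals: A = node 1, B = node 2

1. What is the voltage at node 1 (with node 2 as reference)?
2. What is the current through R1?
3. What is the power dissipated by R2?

Nodal analysis, taking node 2 as the 0 V reference.
Source V1 fixes V_0 = 24 V.
KCL at each unknown node (sum of currents leaving = 0; resistances in Ω):
  Node 1: (V_1 - 24)/200 + (V_1 - 0)/20 = 0
Collecting terms: 0.055 × V_1 = 0.12  =>  V_1 = 2.182 V
Part 1:
  Read off the nodal solution: V_1 = 2.182 V
Part 2:
  I_R1 = (V_0 - V_1)/R1 = (24 - 2.182)/200 = 0.1091 A
  Magnitude: I_R1 = 0.1091 A
Part 3:
  I_R2 = (V_1 - V_2)/R2 = (2.182 - 0)/20 = 0.1091 A
  P_R2 = I_R2² × R2 = (0.1091)² × 20 = 0.238 W

Final answers:
1. V_1 = 2.182 V
2. I_R1 = 0.1091 A
3. P_R2 = 0.238 W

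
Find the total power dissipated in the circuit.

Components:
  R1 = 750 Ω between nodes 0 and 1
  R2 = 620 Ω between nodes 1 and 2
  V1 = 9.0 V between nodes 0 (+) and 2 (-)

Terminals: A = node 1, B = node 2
Nodal analysis, taking node 2 as the 0 V reference.
Source V1 fixes V_0 = 9 V.
KCL at each unknown node (sum of currents leaving = 0; resistances in Ω):
  Node 1: (V_1 - 9)/750 + (V_1 - 0)/620 = 0
Collecting terms: 0.002946 × V_1 = 0.012  =>  V_1 = 4.073 V
Power in each resistor, P = (ΔV)²/R:
  P_R1 = (9 - 4.073)²/750 = 0.03237 W
  P_R2 = (4.073 - 0)²/620 = 0.02676 W
P_total = P_R1 + P_R2 = 0.05912 W

Final answer: 0.05912 W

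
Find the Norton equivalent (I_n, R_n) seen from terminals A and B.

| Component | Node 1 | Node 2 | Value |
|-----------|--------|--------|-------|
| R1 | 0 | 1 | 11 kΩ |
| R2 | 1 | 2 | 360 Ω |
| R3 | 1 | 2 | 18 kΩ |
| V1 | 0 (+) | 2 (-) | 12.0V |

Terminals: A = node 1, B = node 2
Find the Thévenin equivalent first; then I_n = V_th/R_th and R_n = R_th.
Step 1 — V_th is the open-circuit voltage V_A - V_B (nothing connected across the terminals).
Nodal analysis, taking node 2 as the 0 V reference.
Source V1 fixes V_0 = 12 V.
KCL at each unknown node (sum of currents leaving = 0; resistances in Ω):
  Node 1: (V_1 - 12)/11000 + (V_1 - 0)/360 + (V_1 - 0)/18000 = 0
Collecting terms: 0.002924 × V_1 = 0.001091  =>  V_1 = 0.3731 V
V_th = V_1 - V_2 = 0.3731 - 0 = 0.3731 V
Step 2 — R_th: zero the source — replace V1 by a short circuit (node 2 merges into node 0) — and find the resistance seen between A (node 1) and B (node 0).
Reduce the network between node 1 (A) and node 0 (B) by series/parallel combination:
  Rp1 = R1 ‖ R2 ‖ R3 (parallel, all between nodes 0 and 1) = 1/(1/11000 + 1/360 + 1/18000) = 342 Ω
R_th = 342 Ω
I_n = V_th/R_th = 0.3731/342 = 0.001091 A, and R_n = R_th = 342 Ω

Final answer: I_n = 0.001091 A, R_n = 342 Ω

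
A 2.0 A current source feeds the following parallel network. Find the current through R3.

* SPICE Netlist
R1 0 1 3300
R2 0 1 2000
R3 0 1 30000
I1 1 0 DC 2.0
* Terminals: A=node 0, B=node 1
All resistors sit directly between nodes 0 and 1, so they are in parallel and share one voltage V; the full source current 2 A splits among them.
1/R_par = 1/3300 + 1/2000 + 1/30000 = 0.0008364 S  =>  R_par = 1196 Ω
V = I × R_par = 2 × 1196 = 2391 V
I_R3 = V/R3 = 2391/30000 = 0.07971 A

Final answer: 0.07971 A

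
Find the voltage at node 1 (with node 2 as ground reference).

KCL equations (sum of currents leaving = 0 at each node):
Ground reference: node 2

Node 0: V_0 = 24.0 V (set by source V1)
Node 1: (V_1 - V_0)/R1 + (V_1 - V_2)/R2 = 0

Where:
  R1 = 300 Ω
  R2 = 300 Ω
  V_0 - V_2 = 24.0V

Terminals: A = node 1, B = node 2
Nodal analysis, taking node 2 as the 0 V reference.
Source V1 fixes V_0 = 24 V.
KCL at each unknown node (sum of currents leaving = 0; resistances in Ω):
  Node 1: (V_1 - 24)/300 + (V_1 - 0)/300 = 0
Collecting terms: 0.006667 × V_1 = 0.08  =>  V_1 = 12 V
The requested potential is V_1 = 12 V.

Final answer: V_1 = 12 V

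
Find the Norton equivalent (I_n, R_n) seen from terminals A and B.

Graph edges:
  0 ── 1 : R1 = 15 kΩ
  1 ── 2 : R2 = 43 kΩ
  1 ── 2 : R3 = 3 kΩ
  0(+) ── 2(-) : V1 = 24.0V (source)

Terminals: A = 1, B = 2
Find the Thévenin equivalent first; then I_n = V_th/R_th and R_n = R_th.
Step 1 — V_th is the open-circuit voltage V_A - V_B (nothing connected across the terminals).
Nodal analysis, taking node 2 as the 0 V reference.
Source V1 fixes V_0 = 24 V.
KCL at each unknown node (sum of currents leaving = 0; resistances in Ω):
  Node 1: (V_1 - 24)/15000 + (V_1 - 0)/43000 + (V_1 - 0)/3000 = 0
Collecting terms: 0.0004233 × V_1 = 0.0016  =>  V_1 = 3.78 V
V_th = V_1 - V_2 = 3.78 - 0 = 3.78 V
Step 2 — R_th: zero the source — replace V1 by a short circuit (node 2 merges into node 0) — and find the resistance seen between A (node 1) and B (node 0).
Reduce the network between node 1 (A) and node 0 (B) by series/parallel combination:
  Rp1 = R1 ‖ R2 ‖ R3 (parallel, all between nodes 0 and 1) = 1/(1/15000 + 1/43000 + 1/3000) = 2363 Ω
R_th = 2.363 kΩ
I_n = V_th/R_th = 3.78/2363 = 0.0016 A, and R_n = R_th = 2.363 kΩ

Final answer: I_n = 0.0016 A, R_n = 2.363 kΩ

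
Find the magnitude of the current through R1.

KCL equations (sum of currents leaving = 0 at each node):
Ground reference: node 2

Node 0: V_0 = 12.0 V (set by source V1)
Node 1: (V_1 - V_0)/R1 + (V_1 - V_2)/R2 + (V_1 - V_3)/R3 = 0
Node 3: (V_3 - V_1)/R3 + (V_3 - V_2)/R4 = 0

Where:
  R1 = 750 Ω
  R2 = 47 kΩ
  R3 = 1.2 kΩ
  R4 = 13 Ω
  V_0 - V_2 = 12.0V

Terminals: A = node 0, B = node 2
Nodal analysis, taking node 2 as the 0 V reference.
Source V1 fixes V_0 = 12 V.
KCL at each unknown node (sum of currents leaving = 0; resistances in Ω):
  Node 1: (V_1 - 12)/750 + (V_1 - 0)/47000 + (V_1 - V_3)/1200 = 0
  Node 3: (V_3 - V_1)/1200 + (V_3 - 0)/13 = 0
Collecting terms (coefficients in siemens):
  0.002188·V_1 - 0.0008333·V_3 = 0.016
  0.07776·V_3 - 0.0008333·V_1 = 0
Determinant D = (0.002188)(0.07776) - (-0.0008333)(-0.0008333) = 0.0001694
V_1 = [(0.016)(0.07776) - (-0.0008333)(0)]/D = 7.343 V
V_3 = [(0.002188)(0) - (0.016)(-0.0008333)]/D = 0.07869 V
I_R1 = (V_0 - V_1)/R1 = (12 - 7.343)/750 = 0.00621 A
|I_R1| = 0.00621 A

Final answer: |I_R1| = 0.00621 A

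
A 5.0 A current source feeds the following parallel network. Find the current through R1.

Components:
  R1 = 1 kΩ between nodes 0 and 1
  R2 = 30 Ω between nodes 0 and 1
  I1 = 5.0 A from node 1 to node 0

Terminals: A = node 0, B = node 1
All resistors sit directly between nodes 0 and 1, so they are in parallel and share one voltage V; the full source current 5 A splits among them.
1/R_par = 1/1000 + 1/30 = 0.03433 S  =>  R_par = 29.13 Ω
V = I × R_par = 5 × 29.13 = 145.6 V
I_R1 = V/R1 = 145.6/1000 = 0.1456 A

Final answer: 0.1456 A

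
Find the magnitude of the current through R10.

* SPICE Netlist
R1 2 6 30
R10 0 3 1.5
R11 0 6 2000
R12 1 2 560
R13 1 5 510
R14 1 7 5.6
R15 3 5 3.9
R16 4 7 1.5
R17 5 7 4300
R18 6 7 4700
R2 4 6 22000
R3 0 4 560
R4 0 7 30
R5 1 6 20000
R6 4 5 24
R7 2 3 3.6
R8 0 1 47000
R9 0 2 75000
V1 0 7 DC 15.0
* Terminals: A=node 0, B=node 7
Nodal analysis, taking node 7 as the 0 V reference.
Source V1 fixes V_0 = 15 V.
KCL at each unknown node (sum of currents leaving = 0; resistances in Ω):
  Node 1: (V_1 - V_6)/20000 + (V_1 - 15)/47000 + (V_1 - V_2)/560 + (V_1 - V_5)/510 + (V_1 - 0)/5.6 = 0
  Node 2: (V_2 - V_6)/30 + (V_2 - V_3)/3.6 + (V_2 - 15)/75000 + (V_2 - V_1)/560 = 0
  Node 3: (V_3 - V_2)/3.6 + (V_3 - 15)/1.5 + (V_3 - V_5)/3.9 = 0
  Node 4: (V_4 - V_6)/22000 + (V_4 - 15)/560 + (V_4 - V_5)/24 + (V_4 - 0)/1.5 = 0
  Node 5: (V_5 - V_4)/24 + (V_5 - V_1)/510 + (V_5 - V_3)/3.9 + (V_5 - 0)/4300 = 0
  Node 6: (V_6 - V_2)/30 + (V_6 - V_4)/22000 + (V_6 - V_1)/20000 + (V_6 - 15)/2000 + (V_6 - 0)/4700 = 0
Collecting terms (coefficients in siemens):
  0.1824·V_1 - 0.001786·V_2 - 0.001961·V_5 - 0.00005·V_6 = 0.0003191
  0.3129·V_2 - 0.001786·V_1 - 0.2778·V_3 - 0.03333·V_6 = 0.0002
  1.201·V_3 - 0.2778·V_2 - 0.2564·V_5 = 10
  0.7102·V_4 - 0.04167·V_5 - 0.00004545·V_6 = 0.02679
  0.3003·V_5 - 0.001961·V_1 - 0.2564·V_3 - 0.04167·V_4 = 0
  0.03414·V_6 - 0.00005·V_1 - 0.03333·V_2 - 0.00004545·V_4 = 0.0075
Solving these 6 simultaneous equations (Gaussian elimination) gives:
  V_1 = 0.2751 V, V_2 = 14.1 V, V_3 = 14.2 V, V_4 = 0.7564 V
  V_5 = 12.23 V, V_6 = 13.99 V
I_R10 = (V_0 - V_3)/R10 = (15 - 14.2)/1.5 = 0.5329 A
|I_R10| = 0.5329 A

Final answer: |I_R10| = 0.5329 A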